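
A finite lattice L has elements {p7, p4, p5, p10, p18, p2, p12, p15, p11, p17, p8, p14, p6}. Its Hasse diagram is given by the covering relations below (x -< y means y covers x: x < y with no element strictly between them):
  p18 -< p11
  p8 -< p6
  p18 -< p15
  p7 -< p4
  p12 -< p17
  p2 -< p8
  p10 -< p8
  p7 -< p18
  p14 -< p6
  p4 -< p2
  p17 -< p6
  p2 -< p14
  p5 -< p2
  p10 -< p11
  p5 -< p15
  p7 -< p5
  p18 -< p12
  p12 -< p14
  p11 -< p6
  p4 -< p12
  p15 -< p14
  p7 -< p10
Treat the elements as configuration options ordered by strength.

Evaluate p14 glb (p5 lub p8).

p5 ∨ p8 = p8
p14 ∧ p8 = p2

p2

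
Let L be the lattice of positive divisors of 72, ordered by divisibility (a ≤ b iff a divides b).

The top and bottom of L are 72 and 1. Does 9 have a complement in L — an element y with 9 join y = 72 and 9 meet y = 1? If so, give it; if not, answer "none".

Need y with 9 ∨ y = 72 and 9 ∧ y = 1.
Checking each element gives: 8.

8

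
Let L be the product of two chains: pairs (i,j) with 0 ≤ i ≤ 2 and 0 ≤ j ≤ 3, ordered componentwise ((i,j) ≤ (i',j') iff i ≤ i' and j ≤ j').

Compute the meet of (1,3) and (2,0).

Common lower bounds of {(1,3), (2,0)}: (0,0), (1,0).
The greatest among these is (1,0).

(1,0)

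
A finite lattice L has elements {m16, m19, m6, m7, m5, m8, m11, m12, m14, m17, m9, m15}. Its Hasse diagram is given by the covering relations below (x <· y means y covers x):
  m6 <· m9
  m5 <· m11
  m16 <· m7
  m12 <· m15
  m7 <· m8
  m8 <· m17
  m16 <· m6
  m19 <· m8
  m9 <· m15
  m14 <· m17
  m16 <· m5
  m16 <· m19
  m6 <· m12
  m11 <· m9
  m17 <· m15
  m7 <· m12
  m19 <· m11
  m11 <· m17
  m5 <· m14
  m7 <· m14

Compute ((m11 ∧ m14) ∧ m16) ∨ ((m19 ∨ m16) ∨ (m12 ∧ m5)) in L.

m11 ∧ m14 = m5
m5 ∧ m16 = m16
m19 ∨ m16 = m19
m12 ∧ m5 = m16
m19 ∨ m16 = m19
m16 ∨ m19 = m19

m19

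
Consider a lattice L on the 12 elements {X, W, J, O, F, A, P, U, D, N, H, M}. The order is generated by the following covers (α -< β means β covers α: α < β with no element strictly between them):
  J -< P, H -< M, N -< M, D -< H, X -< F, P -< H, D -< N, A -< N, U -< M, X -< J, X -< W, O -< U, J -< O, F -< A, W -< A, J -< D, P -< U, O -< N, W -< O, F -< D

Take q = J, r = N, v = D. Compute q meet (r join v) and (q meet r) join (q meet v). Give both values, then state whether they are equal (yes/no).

r join v = N, so q meet (r join v) = J meet N = J.
q meet r = J and q meet v = J, so (q meet r) join (q meet v) = J join J = J.
Equal: yes.

J; J; yes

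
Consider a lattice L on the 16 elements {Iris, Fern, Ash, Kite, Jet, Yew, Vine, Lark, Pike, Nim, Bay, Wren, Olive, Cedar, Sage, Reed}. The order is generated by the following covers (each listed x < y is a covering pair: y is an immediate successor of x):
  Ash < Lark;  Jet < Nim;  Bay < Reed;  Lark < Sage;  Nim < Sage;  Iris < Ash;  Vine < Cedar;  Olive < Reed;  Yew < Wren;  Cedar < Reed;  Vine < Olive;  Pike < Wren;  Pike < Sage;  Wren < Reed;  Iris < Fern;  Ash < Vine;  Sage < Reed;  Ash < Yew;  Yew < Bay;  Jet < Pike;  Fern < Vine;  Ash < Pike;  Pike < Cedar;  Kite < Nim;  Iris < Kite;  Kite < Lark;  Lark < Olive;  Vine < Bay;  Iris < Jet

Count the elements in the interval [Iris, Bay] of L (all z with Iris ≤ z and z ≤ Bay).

The interval [Iris, Bay] = {Ash, Bay, Fern, Iris, Vine, Yew}, which has 6 elements.

6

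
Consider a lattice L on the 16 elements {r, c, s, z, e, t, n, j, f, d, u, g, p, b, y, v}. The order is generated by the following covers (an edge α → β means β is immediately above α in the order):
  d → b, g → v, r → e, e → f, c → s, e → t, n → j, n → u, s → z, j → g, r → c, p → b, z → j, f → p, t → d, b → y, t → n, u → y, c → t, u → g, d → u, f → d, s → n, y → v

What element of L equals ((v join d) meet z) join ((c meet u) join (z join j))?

v ∨ d = v
v ∧ z = z
c ∧ u = c
z ∨ j = j
c ∨ j = j
z ∨ j = j

j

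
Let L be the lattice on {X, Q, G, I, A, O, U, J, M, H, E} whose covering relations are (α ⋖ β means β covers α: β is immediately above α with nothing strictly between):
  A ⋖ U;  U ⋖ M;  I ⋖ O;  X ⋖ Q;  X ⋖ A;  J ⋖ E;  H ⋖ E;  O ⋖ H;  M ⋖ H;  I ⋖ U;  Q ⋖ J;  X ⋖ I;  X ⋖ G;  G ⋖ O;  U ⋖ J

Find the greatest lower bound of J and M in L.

U

Common lower bounds of {J, M}: A, I, U, X.
The greatest among these is U.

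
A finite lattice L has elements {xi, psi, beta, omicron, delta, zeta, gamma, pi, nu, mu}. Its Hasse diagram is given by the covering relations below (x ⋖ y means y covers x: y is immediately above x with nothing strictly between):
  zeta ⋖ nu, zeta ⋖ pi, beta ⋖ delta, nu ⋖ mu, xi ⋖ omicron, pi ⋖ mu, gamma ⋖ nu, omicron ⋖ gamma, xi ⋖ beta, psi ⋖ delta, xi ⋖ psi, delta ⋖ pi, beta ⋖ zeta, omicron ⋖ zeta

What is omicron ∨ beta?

zeta

Common upper bounds of {omicron, beta}: mu, nu, pi, zeta.
The least among these is zeta.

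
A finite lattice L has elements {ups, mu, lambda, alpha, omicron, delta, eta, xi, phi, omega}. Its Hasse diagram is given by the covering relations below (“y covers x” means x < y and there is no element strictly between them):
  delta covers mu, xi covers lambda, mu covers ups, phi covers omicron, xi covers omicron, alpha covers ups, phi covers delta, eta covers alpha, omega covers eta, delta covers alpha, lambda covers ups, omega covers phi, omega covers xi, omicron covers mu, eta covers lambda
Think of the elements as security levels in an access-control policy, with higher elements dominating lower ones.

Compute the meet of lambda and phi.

Common lower bounds of {lambda, phi}: ups.
The greatest among these is ups.

ups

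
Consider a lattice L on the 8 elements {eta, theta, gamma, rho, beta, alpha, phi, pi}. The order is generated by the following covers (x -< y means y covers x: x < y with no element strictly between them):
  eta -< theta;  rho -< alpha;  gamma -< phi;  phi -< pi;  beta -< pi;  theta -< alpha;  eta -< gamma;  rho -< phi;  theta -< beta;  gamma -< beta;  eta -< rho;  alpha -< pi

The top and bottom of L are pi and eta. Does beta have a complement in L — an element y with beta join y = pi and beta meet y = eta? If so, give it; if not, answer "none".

Need y with beta ∨ y = pi and beta ∧ y = eta.
Checking each element gives: rho.

rho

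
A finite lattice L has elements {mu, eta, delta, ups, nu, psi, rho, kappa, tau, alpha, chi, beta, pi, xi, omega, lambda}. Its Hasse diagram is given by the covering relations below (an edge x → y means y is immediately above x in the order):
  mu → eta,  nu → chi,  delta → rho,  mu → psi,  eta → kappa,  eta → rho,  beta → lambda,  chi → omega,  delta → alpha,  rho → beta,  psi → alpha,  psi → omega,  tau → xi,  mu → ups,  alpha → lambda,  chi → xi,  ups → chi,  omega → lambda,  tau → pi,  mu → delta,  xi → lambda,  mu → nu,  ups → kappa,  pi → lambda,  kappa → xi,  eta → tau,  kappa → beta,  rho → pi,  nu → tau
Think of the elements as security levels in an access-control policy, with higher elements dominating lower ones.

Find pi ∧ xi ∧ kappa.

Common lower bounds of {pi, xi, kappa}: eta, mu.
The greatest among these is eta.

eta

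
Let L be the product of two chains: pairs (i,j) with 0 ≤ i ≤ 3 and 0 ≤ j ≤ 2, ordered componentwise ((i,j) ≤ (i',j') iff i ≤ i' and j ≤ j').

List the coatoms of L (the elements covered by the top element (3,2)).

The coatoms are exactly the elements covered by (3,2): (2,2), (3,1).

(2,2), (3,1)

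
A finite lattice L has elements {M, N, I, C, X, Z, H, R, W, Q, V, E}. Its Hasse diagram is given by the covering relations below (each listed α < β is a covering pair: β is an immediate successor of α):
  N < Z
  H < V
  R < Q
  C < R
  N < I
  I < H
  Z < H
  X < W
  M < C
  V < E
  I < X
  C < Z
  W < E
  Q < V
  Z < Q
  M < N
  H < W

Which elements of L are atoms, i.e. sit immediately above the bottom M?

The atoms are exactly the elements that cover M: C, N.

C, N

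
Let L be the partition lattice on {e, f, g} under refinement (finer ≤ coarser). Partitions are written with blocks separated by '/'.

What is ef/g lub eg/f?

efg

The join of ef/g and eg/f merges any blocks that overlap across the partitions, giving efg.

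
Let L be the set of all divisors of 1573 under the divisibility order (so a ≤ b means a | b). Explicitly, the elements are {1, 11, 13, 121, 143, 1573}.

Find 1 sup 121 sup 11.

In the divisibility order, the join is the least common multiple: lcm(1, 121, 11) = 121.

121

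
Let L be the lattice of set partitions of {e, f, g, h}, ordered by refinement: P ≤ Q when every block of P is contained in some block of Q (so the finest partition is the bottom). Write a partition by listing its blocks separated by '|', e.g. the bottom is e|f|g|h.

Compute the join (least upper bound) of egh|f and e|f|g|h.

The join of egh|f and e|f|g|h merges any blocks that overlap across the partitions, giving egh|f.

egh|f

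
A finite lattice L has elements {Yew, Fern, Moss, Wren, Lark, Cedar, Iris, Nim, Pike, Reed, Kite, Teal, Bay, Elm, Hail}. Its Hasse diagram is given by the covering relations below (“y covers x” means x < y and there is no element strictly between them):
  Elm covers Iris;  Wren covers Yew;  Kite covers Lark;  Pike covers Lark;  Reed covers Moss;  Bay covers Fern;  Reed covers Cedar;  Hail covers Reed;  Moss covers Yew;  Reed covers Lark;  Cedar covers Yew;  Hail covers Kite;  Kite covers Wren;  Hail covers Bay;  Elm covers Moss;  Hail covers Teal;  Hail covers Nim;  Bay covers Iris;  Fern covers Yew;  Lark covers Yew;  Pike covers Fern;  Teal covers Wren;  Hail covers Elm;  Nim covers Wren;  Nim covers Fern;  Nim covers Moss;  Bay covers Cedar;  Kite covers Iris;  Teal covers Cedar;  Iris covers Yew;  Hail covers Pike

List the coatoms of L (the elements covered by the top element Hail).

Bay, Elm, Kite, Nim, Pike, Reed, Teal

The coatoms are exactly the elements covered by Hail: Bay, Elm, Kite, Nim, Pike, Reed, Teal.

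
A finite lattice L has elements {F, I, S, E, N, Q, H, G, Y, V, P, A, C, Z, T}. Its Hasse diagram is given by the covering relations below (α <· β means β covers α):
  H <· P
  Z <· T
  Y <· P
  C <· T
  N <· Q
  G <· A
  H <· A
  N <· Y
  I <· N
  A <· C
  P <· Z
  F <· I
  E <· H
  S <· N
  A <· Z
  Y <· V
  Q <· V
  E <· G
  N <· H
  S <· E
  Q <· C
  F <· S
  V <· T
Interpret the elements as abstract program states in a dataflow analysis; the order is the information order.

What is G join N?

Common upper bounds of {G, N}: A, C, T, Z.
The least among these is A.

A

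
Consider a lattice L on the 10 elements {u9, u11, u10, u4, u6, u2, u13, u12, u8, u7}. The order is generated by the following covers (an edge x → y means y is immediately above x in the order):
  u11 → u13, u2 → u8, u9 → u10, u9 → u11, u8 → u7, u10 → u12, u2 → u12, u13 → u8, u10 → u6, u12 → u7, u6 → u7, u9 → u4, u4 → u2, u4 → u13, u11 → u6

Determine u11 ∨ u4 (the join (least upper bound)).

u13

Common upper bounds of {u11, u4}: u13, u7, u8.
The least among these is u13.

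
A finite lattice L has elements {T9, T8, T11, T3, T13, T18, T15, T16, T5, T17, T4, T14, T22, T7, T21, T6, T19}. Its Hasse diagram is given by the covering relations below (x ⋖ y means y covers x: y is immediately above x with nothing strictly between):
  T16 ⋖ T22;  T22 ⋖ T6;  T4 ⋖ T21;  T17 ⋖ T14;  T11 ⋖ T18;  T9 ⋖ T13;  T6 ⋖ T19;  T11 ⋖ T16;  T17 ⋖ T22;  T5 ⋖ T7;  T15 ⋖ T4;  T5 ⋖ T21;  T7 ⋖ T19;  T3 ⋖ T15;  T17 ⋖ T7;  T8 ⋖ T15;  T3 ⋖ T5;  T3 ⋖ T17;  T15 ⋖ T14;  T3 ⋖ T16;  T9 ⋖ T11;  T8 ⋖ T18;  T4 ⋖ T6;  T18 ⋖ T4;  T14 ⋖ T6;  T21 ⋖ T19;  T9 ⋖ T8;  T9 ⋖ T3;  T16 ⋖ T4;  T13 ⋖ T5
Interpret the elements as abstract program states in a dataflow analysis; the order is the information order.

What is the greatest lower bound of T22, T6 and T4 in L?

Common lower bounds of {T22, T6, T4}: T11, T16, T3, T9.
The greatest among these is T16.

T16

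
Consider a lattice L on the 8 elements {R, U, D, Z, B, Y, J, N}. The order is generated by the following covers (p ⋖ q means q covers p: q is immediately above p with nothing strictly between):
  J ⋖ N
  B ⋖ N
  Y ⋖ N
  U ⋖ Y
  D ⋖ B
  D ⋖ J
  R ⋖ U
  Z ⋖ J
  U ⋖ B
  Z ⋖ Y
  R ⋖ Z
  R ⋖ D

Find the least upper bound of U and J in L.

N

Common upper bounds of {U, J}: N.
The least among these is N.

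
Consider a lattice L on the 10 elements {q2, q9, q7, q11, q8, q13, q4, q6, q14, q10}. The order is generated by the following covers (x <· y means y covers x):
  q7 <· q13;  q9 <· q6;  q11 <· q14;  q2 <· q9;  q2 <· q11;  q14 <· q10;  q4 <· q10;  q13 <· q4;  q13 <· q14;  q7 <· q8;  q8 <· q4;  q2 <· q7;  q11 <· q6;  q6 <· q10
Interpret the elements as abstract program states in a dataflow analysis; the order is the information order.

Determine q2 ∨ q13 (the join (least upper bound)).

Common upper bounds of {q2, q13}: q10, q13, q14, q4.
The least among these is q13.

q13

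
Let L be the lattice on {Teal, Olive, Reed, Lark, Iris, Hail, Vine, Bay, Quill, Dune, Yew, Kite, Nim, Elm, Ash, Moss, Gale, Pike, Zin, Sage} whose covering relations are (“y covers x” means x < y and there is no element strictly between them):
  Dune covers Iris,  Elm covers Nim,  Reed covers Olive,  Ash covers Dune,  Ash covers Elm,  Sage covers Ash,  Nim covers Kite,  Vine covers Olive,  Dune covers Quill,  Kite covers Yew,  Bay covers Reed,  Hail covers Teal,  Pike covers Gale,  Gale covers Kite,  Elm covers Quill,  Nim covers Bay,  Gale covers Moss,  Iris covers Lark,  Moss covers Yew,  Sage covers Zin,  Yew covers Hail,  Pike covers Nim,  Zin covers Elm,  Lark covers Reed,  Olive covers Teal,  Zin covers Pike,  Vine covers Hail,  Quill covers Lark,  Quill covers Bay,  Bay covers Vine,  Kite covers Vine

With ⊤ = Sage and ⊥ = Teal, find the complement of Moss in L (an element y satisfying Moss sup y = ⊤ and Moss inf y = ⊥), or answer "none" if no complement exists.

Need y with Moss ∨ y = Sage and Moss ∧ y = Teal.
Checking each element gives: Iris.

Iris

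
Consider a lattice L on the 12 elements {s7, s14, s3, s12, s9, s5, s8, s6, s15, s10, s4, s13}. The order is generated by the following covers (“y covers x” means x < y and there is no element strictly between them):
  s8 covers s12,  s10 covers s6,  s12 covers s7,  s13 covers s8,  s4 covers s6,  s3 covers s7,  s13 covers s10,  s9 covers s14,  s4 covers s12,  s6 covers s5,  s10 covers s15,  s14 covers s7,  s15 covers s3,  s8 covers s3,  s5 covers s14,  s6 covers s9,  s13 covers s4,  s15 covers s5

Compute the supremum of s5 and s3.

s15

Common upper bounds of {s5, s3}: s10, s13, s15.
The least among these is s15.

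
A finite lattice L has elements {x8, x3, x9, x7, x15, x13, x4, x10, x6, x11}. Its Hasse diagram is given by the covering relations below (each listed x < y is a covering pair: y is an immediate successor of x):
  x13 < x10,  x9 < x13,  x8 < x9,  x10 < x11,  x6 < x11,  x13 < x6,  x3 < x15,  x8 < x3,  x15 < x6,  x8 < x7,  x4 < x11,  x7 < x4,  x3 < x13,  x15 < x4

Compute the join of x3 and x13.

Common upper bounds of {x3, x13}: x10, x11, x13, x6.
The least among these is x13.

x13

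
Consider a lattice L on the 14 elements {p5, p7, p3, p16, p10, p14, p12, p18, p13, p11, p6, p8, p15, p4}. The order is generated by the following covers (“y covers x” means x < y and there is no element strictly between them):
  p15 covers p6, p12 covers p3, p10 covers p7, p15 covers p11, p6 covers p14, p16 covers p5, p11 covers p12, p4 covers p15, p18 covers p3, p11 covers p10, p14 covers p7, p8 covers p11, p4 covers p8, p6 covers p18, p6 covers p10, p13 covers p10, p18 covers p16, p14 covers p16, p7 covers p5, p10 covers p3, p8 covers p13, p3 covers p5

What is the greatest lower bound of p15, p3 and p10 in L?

Common lower bounds of {p15, p3, p10}: p3, p5.
The greatest among these is p3.

p3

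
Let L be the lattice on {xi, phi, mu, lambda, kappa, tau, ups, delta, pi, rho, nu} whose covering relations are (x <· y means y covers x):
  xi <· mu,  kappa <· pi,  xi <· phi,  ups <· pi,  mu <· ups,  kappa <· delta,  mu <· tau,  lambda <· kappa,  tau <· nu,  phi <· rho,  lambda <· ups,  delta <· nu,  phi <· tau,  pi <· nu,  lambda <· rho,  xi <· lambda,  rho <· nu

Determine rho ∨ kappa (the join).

Common upper bounds of {rho, kappa}: nu.
The least among these is nu.

nu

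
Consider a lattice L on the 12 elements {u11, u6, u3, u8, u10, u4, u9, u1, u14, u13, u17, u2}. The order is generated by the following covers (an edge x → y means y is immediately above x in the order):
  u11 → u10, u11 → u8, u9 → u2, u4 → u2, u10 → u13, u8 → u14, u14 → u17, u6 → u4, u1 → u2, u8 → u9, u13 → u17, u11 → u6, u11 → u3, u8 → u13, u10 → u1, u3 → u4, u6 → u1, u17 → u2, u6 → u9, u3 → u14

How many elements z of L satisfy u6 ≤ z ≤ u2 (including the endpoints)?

5

The interval [u6, u2] = {u1, u2, u4, u6, u9}, which has 5 elements.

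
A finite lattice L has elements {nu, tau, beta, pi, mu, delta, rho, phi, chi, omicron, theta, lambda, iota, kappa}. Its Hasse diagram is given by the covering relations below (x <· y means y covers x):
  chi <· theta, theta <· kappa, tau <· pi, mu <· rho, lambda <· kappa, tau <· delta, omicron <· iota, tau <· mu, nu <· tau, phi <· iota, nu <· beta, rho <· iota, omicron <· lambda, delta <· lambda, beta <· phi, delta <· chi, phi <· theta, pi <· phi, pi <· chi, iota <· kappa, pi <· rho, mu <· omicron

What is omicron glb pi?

tau

Common lower bounds of {omicron, pi}: nu, tau.
The greatest among these is tau.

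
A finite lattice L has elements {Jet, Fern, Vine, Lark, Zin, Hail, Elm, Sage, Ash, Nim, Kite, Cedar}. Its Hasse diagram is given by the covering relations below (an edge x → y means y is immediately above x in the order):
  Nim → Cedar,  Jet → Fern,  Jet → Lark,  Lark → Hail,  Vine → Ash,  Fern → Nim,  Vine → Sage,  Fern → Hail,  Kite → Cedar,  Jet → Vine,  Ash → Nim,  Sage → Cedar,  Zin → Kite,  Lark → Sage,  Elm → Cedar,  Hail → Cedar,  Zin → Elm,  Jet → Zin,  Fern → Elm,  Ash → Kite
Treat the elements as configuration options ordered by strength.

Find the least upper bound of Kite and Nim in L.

Common upper bounds of {Kite, Nim}: Cedar.
The least among these is Cedar.

Cedar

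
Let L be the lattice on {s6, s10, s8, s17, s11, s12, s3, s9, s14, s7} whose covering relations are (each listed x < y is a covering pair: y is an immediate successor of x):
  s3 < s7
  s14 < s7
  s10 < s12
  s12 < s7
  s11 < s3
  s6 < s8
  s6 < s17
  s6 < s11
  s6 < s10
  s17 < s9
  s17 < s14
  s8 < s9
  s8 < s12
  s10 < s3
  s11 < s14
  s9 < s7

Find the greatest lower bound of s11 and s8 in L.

s6

Common lower bounds of {s11, s8}: s6.
The greatest among these is s6.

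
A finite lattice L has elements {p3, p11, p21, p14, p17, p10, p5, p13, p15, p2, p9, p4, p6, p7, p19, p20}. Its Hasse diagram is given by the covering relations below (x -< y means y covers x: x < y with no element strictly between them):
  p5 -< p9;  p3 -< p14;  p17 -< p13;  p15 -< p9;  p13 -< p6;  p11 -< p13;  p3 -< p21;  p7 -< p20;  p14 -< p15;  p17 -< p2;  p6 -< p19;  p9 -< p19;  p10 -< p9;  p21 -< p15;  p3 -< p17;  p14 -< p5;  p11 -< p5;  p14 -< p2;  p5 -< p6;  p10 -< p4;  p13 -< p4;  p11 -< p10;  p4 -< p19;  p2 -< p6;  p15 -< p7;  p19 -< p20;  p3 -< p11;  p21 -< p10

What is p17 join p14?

Common upper bounds of {p17, p14}: p19, p2, p20, p6.
The least among these is p2.

p2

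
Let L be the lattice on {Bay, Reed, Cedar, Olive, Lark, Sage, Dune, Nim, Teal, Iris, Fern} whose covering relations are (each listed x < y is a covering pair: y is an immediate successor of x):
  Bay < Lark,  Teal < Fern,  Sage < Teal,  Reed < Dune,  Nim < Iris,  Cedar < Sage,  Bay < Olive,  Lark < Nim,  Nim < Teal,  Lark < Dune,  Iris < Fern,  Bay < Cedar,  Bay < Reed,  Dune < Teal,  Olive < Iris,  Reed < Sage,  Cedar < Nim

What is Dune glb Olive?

Bay

Common lower bounds of {Dune, Olive}: Bay.
The greatest among these is Bay.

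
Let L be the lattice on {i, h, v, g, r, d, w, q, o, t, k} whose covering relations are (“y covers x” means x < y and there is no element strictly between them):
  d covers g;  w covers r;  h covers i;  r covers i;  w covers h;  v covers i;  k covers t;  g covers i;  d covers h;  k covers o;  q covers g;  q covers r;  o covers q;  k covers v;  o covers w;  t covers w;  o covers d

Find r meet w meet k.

r

Common lower bounds of {r, w, k}: i, r.
The greatest among these is r.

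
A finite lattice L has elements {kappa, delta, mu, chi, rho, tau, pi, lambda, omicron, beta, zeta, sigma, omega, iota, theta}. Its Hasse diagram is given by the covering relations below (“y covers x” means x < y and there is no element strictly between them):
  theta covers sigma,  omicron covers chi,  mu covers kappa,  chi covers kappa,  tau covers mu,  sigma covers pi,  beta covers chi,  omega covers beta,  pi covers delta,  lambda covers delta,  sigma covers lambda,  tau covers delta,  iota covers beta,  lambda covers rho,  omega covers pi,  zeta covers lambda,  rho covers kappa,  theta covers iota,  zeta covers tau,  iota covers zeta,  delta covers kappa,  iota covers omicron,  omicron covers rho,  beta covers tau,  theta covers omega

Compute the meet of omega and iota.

Common lower bounds of {omega, iota}: beta, chi, delta, kappa, mu, tau.
The greatest among these is beta.

beta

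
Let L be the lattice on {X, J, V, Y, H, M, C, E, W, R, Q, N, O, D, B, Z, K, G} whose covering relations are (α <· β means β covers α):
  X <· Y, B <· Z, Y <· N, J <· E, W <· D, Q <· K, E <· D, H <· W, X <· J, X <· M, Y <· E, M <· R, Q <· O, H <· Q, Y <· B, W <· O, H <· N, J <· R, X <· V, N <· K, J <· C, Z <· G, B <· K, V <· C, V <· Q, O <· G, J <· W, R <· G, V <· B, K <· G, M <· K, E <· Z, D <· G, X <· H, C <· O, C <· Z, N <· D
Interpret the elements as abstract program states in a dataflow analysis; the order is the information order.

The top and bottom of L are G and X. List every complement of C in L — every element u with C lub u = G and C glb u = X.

M, N

Need u with C ∨ u = G and C ∧ u = X.
Checking each element gives: M, N.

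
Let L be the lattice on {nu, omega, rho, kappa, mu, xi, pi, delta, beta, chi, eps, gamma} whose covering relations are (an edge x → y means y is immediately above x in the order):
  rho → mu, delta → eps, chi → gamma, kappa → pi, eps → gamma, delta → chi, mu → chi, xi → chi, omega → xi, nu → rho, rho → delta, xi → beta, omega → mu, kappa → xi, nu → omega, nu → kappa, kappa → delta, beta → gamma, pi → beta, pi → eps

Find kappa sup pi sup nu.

pi

Common upper bounds of {kappa, pi, nu}: beta, eps, gamma, pi.
The least among these is pi.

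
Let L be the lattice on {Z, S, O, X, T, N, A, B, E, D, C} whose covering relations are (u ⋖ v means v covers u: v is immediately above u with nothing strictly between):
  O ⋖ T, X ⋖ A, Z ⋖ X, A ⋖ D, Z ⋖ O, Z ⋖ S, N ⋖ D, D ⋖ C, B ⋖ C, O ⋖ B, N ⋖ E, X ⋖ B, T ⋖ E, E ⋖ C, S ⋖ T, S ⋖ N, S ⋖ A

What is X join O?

B

Common upper bounds of {X, O}: B, C.
The least among these is B.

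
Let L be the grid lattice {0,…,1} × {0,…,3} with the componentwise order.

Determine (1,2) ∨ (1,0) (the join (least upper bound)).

(1,2)

Common upper bounds of {(1,2), (1,0)}: (1,2), (1,3).
The least among these is (1,2).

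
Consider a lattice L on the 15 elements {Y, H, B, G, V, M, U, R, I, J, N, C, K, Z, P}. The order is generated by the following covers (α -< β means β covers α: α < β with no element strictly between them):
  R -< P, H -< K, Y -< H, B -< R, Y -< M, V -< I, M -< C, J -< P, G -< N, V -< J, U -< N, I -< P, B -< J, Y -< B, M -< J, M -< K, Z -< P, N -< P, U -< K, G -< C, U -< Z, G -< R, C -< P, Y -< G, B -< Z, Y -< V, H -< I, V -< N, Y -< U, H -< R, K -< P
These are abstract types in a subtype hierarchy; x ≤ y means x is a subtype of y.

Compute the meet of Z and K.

Common lower bounds of {Z, K}: U, Y.
The greatest among these is U.

U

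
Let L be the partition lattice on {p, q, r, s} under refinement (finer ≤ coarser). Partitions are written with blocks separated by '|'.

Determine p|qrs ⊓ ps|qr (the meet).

p|qr|s

The meet (common refinement) of p|qrs and ps|qr intersects blocks pairwise, giving p|qr|s.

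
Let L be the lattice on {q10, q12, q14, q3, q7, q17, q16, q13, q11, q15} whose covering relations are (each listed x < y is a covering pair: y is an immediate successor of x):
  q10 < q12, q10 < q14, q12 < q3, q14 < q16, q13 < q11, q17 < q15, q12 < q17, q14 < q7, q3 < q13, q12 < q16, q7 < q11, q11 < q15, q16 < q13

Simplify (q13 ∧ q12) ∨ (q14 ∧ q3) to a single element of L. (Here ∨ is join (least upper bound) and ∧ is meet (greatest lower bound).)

q13 ∧ q12 = q12
q14 ∧ q3 = q10
q12 ∨ q10 = q12

q12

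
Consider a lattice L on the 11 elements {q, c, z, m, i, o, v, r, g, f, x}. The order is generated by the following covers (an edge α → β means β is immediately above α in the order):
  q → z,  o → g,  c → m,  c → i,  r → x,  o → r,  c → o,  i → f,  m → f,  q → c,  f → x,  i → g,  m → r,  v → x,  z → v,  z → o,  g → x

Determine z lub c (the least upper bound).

o

Common upper bounds of {z, c}: g, o, r, x.
The least among these is o.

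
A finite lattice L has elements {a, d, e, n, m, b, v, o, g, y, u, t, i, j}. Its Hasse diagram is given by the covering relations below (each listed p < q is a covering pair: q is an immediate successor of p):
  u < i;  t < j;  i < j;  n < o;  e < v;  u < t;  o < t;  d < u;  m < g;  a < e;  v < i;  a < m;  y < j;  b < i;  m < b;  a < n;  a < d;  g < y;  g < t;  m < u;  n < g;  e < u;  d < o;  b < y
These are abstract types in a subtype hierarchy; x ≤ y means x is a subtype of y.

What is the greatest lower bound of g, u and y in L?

Common lower bounds of {g, u, y}: a, m.
The greatest among these is m.

m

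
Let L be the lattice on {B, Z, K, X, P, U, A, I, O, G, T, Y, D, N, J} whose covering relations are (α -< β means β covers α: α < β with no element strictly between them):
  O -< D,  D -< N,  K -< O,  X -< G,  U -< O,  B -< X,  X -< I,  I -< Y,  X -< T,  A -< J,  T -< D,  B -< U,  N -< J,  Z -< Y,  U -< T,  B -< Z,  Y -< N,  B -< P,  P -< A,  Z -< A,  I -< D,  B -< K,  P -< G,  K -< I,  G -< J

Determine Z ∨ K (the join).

Y

Common upper bounds of {Z, K}: J, N, Y.
The least among these is Y.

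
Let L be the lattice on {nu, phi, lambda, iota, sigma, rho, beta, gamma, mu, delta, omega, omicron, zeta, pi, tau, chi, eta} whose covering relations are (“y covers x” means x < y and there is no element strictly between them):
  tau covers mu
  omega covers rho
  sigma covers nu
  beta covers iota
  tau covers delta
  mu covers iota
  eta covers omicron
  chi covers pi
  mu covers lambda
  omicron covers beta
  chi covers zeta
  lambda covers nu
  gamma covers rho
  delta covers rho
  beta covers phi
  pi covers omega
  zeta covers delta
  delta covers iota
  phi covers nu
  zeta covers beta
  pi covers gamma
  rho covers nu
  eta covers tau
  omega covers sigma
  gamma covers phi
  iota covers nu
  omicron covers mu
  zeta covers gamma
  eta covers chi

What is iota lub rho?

Common upper bounds of {iota, rho}: chi, delta, eta, tau, zeta.
The least among these is delta.

delta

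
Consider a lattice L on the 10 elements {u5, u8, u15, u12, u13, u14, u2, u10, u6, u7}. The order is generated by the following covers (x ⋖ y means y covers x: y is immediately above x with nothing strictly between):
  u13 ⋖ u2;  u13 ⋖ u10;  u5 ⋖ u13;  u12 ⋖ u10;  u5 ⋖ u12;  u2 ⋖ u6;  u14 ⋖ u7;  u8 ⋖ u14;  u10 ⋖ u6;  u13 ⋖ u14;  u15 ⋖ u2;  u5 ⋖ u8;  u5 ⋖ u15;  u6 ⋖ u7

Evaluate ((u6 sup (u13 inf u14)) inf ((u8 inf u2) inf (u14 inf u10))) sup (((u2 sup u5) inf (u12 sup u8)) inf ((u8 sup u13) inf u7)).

u13

u13 ∧ u14 = u13
u6 ∨ u13 = u6
u8 ∧ u2 = u5
u14 ∧ u10 = u13
u5 ∧ u13 = u5
u6 ∧ u5 = u5
u2 ∨ u5 = u2
u12 ∨ u8 = u7
u2 ∧ u7 = u2
u8 ∨ u13 = u14
u14 ∧ u7 = u14
u2 ∧ u14 = u13
u5 ∨ u13 = u13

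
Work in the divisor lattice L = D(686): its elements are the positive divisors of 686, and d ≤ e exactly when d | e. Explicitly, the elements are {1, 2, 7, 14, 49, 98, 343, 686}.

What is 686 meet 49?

49

In the divisibility order, the meet is the greatest common divisor: gcd(686, 49) = 49.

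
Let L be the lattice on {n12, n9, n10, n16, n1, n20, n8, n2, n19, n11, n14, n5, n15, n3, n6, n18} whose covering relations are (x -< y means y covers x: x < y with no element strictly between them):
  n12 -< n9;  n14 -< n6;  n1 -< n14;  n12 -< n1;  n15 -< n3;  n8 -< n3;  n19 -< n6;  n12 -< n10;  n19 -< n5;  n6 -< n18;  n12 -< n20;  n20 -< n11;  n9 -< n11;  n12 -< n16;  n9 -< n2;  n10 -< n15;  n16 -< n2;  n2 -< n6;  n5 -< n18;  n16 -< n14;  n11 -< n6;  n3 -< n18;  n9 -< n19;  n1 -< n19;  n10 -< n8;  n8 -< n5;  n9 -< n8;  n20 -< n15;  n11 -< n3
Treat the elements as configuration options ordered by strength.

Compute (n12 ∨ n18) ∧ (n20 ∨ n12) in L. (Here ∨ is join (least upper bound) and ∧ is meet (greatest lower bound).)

n12 ∨ n18 = n18
n20 ∨ n12 = n20
n18 ∧ n20 = n20

n20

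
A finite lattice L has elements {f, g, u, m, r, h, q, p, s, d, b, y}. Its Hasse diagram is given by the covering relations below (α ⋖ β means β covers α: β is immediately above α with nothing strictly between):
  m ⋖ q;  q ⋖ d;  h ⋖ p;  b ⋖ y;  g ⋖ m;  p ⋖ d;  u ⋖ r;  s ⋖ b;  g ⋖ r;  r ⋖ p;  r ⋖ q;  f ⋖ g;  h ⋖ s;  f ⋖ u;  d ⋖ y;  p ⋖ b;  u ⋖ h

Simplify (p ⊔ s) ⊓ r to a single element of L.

r

p ∨ s = b
b ∧ r = r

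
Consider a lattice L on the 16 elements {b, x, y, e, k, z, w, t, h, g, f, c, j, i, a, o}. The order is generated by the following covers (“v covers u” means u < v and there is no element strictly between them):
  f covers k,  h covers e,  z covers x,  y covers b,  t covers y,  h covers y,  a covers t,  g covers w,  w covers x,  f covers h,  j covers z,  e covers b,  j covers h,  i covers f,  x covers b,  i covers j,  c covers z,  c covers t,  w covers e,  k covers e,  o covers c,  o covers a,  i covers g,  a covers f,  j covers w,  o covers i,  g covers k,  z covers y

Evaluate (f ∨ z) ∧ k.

f ∨ z = i
i ∧ k = k

k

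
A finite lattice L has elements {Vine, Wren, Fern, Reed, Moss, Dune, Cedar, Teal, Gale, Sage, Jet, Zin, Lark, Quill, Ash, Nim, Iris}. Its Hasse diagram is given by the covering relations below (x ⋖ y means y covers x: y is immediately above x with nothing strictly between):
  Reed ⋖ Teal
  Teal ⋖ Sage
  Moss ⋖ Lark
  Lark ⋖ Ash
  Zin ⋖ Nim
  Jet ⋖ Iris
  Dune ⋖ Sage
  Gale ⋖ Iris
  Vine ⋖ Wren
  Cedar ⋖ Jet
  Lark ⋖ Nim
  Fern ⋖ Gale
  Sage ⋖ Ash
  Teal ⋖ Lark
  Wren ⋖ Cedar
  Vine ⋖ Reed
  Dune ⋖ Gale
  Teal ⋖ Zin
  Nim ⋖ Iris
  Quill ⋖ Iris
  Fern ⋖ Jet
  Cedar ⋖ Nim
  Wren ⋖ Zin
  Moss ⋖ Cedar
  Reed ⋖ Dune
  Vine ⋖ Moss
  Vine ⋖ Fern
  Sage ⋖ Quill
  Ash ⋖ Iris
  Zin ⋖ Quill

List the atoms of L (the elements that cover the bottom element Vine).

Fern, Moss, Reed, Wren

The atoms are exactly the elements that cover Vine: Fern, Moss, Reed, Wren.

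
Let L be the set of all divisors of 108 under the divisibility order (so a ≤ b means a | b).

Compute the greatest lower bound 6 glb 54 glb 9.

3

In the divisibility order, the meet is the greatest common divisor: gcd(6, 54, 9) = 3.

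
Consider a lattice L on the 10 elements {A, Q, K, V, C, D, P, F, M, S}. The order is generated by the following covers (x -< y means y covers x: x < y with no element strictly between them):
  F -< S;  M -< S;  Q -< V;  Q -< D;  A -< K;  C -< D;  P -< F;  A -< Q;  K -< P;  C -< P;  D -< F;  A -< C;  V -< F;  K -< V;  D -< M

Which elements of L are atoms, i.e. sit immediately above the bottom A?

C, K, Q

The atoms are exactly the elements that cover A: C, K, Q.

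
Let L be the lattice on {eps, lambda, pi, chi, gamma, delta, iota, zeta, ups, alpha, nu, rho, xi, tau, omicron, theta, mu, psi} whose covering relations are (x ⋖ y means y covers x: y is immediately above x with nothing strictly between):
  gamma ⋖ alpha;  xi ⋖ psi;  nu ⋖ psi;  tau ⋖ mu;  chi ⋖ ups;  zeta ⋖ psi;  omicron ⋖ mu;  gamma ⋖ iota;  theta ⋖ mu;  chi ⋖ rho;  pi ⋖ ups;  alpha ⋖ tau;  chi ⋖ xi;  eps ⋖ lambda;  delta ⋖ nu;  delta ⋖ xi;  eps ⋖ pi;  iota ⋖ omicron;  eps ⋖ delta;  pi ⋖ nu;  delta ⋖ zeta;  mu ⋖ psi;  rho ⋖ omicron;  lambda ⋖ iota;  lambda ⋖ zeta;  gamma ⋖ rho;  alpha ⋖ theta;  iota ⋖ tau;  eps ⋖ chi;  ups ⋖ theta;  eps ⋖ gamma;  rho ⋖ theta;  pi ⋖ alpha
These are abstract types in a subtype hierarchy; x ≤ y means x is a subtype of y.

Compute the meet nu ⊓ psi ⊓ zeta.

delta

Common lower bounds of {nu, psi, zeta}: delta, eps.
The greatest among these is delta.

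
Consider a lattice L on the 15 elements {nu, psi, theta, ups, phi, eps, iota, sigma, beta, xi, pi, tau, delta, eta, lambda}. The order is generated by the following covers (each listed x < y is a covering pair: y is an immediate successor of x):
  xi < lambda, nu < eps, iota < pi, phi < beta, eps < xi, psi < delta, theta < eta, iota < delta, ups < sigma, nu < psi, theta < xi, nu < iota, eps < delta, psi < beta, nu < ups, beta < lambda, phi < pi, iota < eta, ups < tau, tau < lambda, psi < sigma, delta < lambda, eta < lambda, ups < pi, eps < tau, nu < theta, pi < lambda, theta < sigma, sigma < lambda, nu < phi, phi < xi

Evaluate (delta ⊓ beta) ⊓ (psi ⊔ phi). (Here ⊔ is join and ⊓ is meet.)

psi

delta ∧ beta = psi
psi ∨ phi = beta
psi ∧ beta = psi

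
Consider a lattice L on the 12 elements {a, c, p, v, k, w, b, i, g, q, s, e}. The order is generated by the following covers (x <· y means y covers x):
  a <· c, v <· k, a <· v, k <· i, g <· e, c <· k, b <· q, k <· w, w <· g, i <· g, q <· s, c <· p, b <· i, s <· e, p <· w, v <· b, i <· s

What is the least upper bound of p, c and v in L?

w

Common upper bounds of {p, c, v}: e, g, w.
The least among these is w.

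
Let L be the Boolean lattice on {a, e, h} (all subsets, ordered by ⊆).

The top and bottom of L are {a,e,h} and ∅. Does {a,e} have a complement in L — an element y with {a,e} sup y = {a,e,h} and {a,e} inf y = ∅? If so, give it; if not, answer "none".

Need y with {a,e} ∨ y = {a,e,h} and {a,e} ∧ y = ∅.
Checking each element gives: {h}.

{h}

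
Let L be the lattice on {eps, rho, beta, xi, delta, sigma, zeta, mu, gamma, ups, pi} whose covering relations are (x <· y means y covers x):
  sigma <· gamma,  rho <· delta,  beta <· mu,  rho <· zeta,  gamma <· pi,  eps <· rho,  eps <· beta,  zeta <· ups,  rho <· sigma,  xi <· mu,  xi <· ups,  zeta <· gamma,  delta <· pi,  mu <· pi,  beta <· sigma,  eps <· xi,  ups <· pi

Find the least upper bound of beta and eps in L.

Common upper bounds of {beta, eps}: beta, gamma, mu, pi, sigma.
The least among these is beta.

beta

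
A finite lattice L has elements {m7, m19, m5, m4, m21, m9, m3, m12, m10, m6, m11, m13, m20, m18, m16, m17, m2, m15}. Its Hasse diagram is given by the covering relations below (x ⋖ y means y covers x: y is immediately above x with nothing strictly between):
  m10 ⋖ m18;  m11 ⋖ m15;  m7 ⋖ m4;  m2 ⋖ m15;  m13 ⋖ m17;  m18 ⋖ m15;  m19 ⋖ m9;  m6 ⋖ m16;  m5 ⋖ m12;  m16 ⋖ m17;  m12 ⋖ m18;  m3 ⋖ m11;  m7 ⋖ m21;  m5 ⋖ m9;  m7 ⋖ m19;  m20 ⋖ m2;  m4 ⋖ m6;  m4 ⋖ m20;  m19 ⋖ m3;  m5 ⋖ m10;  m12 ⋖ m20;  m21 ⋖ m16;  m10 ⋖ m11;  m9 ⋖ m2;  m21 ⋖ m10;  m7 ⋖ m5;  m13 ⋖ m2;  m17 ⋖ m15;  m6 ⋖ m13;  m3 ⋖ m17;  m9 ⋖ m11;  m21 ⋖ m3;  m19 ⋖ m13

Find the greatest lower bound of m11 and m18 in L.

m10

Common lower bounds of {m11, m18}: m10, m21, m5, m7.
The greatest among these is m10.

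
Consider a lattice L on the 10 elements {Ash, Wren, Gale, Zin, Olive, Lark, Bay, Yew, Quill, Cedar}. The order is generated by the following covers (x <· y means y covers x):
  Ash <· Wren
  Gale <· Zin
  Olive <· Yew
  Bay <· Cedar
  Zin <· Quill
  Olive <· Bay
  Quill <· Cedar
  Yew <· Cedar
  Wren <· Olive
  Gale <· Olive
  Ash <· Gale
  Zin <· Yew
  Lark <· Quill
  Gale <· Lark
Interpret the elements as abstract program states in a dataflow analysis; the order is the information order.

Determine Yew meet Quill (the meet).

Zin

Common lower bounds of {Yew, Quill}: Ash, Gale, Zin.
The greatest among these is Zin.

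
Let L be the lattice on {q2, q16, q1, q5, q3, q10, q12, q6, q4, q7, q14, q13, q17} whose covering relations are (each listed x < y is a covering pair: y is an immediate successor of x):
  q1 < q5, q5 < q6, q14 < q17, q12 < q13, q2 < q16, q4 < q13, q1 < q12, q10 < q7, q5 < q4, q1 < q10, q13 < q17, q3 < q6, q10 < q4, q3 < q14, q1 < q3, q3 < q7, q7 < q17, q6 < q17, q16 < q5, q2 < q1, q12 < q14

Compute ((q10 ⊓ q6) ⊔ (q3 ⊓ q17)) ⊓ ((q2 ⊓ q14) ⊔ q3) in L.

q10 ∧ q6 = q1
q3 ∧ q17 = q3
q1 ∨ q3 = q3
q2 ∧ q14 = q2
q2 ∨ q3 = q3
q3 ∧ q3 = q3

q3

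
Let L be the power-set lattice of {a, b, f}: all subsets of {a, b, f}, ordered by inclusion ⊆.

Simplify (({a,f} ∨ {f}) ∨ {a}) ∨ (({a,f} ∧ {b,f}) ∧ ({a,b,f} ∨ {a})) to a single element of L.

{a,f} ∨ {f} = {a,f}
{a,f} ∨ {a} = {a,f}
{a,f} ∧ {b,f} = {f}
{a,b,f} ∨ {a} = {a,b,f}
{f} ∧ {a,b,f} = {f}
{a,f} ∨ {f} = {a,f}

{a,f}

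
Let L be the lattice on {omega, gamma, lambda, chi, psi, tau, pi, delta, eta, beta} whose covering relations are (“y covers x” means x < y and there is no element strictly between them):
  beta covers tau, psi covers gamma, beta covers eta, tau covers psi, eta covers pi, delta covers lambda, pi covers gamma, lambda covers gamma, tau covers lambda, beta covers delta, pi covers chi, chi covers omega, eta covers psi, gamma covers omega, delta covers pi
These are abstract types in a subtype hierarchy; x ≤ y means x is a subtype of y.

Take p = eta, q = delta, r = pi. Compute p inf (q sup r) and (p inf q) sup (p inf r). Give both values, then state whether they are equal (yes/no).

q sup r = delta, so p inf (q sup r) = eta inf delta = pi.
p inf q = pi and p inf r = pi, so (p inf q) sup (p inf r) = pi sup pi = pi.
Equal: yes.

pi; pi; yes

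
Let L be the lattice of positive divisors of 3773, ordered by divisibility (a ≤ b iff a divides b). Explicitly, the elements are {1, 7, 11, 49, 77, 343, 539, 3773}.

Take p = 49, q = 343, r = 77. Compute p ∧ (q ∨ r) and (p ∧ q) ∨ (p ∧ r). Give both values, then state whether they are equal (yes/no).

q ∨ r = 3773, so p ∧ (q ∨ r) = 49 ∧ 3773 = 49.
p ∧ q = 49 and p ∧ r = 7, so (p ∧ q) ∨ (p ∧ r) = 49 ∨ 7 = 49.
Equal: yes.

49; 49; yes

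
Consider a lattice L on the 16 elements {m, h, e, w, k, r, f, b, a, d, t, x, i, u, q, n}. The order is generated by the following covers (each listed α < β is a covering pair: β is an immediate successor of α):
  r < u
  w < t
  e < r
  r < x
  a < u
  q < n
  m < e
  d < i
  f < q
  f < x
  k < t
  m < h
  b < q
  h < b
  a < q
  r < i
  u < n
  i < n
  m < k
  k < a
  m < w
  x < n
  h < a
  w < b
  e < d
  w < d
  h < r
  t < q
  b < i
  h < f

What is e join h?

Common upper bounds of {e, h}: i, n, r, u, x.
The least among these is r.

r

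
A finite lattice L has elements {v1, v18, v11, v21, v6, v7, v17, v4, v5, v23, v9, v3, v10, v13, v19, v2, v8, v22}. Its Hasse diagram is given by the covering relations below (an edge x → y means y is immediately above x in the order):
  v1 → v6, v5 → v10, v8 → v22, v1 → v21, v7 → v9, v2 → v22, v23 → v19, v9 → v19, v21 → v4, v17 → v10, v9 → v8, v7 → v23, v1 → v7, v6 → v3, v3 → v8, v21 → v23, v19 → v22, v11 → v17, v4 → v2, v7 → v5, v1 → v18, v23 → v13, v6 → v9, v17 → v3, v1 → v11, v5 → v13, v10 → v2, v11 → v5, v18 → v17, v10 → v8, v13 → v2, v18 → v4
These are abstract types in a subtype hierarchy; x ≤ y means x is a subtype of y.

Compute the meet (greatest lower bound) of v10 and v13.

Common lower bounds of {v10, v13}: v1, v11, v5, v7.
The greatest among these is v5.

v5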